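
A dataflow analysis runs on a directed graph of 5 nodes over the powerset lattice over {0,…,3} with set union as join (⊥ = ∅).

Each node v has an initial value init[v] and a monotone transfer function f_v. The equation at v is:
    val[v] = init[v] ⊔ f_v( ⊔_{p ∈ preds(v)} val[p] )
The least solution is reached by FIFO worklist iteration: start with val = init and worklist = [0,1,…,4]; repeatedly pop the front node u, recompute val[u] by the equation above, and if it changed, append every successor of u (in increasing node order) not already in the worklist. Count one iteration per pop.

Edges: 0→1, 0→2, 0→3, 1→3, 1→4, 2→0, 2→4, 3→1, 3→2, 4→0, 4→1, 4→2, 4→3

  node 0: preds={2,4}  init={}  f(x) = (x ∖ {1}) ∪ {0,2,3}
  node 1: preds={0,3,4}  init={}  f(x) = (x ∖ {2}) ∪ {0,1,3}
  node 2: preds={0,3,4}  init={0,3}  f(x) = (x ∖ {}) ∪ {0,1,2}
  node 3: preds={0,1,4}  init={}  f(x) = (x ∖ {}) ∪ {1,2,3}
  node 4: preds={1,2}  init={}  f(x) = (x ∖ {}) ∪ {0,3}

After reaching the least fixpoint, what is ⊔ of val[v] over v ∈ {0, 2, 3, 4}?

Iteration log — 9 steps:
  step 1. node 0  ⊔preds={0,3}  new={0,2,3}  old={}  +wl: 
  step 2. node 1  ⊔preds={0,2,3}  new={0,1,3}  old={}  +wl: 
  step 3. node 2  ⊔preds={0,2,3}  new={0,1,2,3}  old={0,3}  +wl: 0
  step 4. node 3  ⊔preds={0,1,2,3}  new={0,1,2,3}  old={}  +wl: 1,2
  step 5. node 4  ⊔preds={0,1,2,3}  new={0,1,2,3}  old={}  +wl: 3
  step 6. node 0  ⊔preds={0,1,2,3}  new={0,2,3}  stable
  step 7. node 1  ⊔preds={0,1,2,3}  new={0,1,3}  stable
  step 8. node 2  ⊔preds={0,1,2,3}  new={0,1,2,3}  stable
  step 9. node 3  ⊔preds={0,1,2,3}  new={0,1,2,3}  stable

Least fixpoint reached:
  node 0: {0,2,3}
  node 1: {0,1,3}
  node 2: {0,1,2,3}
  node 3: {0,1,2,3}
  node 4: {0,1,2,3}

{0,1,2,3}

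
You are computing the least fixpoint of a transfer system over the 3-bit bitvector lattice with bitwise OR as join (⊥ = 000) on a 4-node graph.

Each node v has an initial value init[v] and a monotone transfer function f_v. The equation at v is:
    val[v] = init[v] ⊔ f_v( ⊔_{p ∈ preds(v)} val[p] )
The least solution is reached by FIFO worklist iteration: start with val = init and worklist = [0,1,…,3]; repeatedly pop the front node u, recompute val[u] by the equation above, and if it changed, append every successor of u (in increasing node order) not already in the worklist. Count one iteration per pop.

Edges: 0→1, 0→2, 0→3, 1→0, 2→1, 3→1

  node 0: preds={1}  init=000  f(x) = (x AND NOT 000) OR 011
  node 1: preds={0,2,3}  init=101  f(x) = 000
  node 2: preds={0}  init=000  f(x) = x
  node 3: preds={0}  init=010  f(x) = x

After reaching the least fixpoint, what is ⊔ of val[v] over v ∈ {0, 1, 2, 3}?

111

Trace (5 dequeues):
  [1] u=0 | in 101 | out 111 | prev 000 | push {}
  [2] u=1 | in 111 | out 101 | ==
  [3] u=2 | in 111 | out 111 | prev 000 | push {1}
  [4] u=3 | in 111 | out 111 | prev 010 | push {}
  [5] u=1 | in 111 | out 101 | ==

Converged values:
  [0] 111
  [1] 101
  [2] 111
  [3] 111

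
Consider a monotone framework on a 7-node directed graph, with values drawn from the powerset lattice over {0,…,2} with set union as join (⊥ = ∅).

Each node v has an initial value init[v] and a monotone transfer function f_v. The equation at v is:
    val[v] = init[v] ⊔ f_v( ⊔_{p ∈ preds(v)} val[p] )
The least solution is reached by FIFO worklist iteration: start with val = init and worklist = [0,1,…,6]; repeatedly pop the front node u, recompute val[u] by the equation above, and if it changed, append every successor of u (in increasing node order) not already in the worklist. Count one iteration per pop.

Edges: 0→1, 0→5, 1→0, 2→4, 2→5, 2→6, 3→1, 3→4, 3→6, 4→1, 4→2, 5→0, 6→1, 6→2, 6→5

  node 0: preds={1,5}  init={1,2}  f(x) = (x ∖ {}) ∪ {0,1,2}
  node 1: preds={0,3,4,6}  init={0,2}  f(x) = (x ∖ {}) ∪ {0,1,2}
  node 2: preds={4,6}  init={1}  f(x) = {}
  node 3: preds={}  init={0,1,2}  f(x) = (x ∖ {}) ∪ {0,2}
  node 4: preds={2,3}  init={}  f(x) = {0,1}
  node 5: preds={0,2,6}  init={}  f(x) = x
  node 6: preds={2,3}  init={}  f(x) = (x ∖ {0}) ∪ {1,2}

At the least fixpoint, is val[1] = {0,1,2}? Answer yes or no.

Worklist (11 pops):
  #1 pop 0: in={0,2} → {0,1,2} (was {1,2}); enqueue []
  #2 pop 1: in={0,1,2} → {0,1,2} (was {0,2}); enqueue [0]
  #3 pop 2: in={} → {1} (no change)
  #4 pop 3: in={} → {0,1,2} (no change)
  #5 pop 4: in={0,1,2} → {0,1} (was {}); enqueue [1,2]
  #6 pop 5: in={0,1,2} → {0,1,2} (was {}); enqueue []
  #7 pop 6: in={0,1,2} → {1,2} (was {}); enqueue [5]
  #8 pop 0: in={0,1,2} → {0,1,2} (no change)
  #9 pop 1: in={0,1,2} → {0,1,2} (no change)
  #10 pop 2: in={0,1,2} → {1} (no change)
  #11 pop 5: in={0,1,2} → {0,1,2} (no change)

Fixpoint:
  val[0] = {0,1,2}
  val[1] = {0,1,2}
  val[2] = {1}
  val[3] = {0,1,2}
  val[4] = {0,1}
  val[5] = {0,1,2}
  val[6] = {1,2}

yes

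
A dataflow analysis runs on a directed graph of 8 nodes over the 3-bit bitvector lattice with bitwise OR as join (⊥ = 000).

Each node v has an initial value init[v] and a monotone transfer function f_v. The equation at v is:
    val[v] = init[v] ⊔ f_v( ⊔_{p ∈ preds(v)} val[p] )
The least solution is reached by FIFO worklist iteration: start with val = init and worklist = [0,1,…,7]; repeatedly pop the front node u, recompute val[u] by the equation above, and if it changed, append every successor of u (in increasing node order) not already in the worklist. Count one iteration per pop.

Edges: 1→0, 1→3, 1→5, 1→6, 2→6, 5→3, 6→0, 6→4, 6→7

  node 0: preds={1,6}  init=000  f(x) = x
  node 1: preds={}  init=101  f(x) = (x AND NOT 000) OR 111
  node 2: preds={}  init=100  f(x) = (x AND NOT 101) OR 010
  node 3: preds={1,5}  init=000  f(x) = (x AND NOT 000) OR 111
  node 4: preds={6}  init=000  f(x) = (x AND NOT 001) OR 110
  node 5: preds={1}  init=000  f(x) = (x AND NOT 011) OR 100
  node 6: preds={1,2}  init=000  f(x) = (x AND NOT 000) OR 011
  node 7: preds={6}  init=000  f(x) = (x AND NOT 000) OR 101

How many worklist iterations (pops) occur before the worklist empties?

Iteration log — 11 steps:
  step 1. node 0  ⊔preds=101  new=101  old=000  +wl: 
  step 2. node 1  ⊔preds=000  new=111  old=101  +wl: 0
  step 3. node 2  ⊔preds=000  new=110  old=100  +wl: 
  step 4. node 3  ⊔preds=111  new=111  old=000  +wl: 
  step 5. node 4  ⊔preds=000  new=110  old=000  +wl: 
  step 6. node 5  ⊔preds=111  new=100  old=000  +wl: 3
  step 7. node 6  ⊔preds=111  new=111  old=000  +wl: 4
  step 8. node 7  ⊔preds=111  new=111  old=000  +wl: 
  step 9. node 0  ⊔preds=111  new=111  old=101  +wl: 
  step 10. node 3  ⊔preds=111  new=111  stable
  step 11. node 4  ⊔preds=111  new=110  stable

Least fixpoint reached:
  node 0: 111
  node 1: 111
  node 2: 110
  node 3: 111
  node 4: 110
  node 5: 100
  node 6: 111
  node 7: 111

11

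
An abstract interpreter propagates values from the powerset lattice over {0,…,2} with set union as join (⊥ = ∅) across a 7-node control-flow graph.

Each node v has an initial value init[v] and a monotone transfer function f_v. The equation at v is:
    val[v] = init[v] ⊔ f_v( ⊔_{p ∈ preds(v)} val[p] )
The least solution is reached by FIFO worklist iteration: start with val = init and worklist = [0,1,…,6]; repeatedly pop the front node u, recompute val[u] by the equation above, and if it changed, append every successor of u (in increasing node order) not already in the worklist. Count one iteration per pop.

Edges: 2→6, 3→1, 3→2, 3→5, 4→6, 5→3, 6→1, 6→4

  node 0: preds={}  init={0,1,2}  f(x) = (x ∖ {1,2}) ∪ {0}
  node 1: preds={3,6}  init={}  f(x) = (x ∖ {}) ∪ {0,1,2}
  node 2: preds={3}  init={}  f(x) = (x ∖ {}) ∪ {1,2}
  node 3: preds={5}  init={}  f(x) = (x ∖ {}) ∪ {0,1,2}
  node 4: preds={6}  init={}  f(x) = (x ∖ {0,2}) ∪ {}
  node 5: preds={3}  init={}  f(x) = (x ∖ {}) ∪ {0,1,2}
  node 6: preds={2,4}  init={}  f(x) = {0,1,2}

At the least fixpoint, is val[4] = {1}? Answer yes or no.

Iteration log — 12 steps:
  step 1. node 0  ⊔preds={}  new={0,1,2}  stable
  step 2. node 1  ⊔preds={}  new={0,1,2}  old={}  +wl: 
  step 3. node 2  ⊔preds={}  new={1,2}  old={}  +wl: 
  step 4. node 3  ⊔preds={}  new={0,1,2}  old={}  +wl: 1,2
  step 5. node 4  ⊔preds={}  new={}  stable
  step 6. node 5  ⊔preds={0,1,2}  new={0,1,2}  old={}  +wl: 3
  step 7. node 6  ⊔preds={1,2}  new={0,1,2}  old={}  +wl: 4
  step 8. node 1  ⊔preds={0,1,2}  new={0,1,2}  stable
  step 9. node 2  ⊔preds={0,1,2}  new={0,1,2}  old={1,2}  +wl: 6
  step 10. node 3  ⊔preds={0,1,2}  new={0,1,2}  stable
  step 11. node 4  ⊔preds={0,1,2}  new={1}  old={}  +wl: 
  step 12. node 6  ⊔preds={0,1,2}  new={0,1,2}  stable

Least fixpoint reached:
  node 0: {0,1,2}
  node 1: {0,1,2}
  node 2: {0,1,2}
  node 3: {0,1,2}
  node 4: {1}
  node 5: {0,1,2}
  node 6: {0,1,2}

yes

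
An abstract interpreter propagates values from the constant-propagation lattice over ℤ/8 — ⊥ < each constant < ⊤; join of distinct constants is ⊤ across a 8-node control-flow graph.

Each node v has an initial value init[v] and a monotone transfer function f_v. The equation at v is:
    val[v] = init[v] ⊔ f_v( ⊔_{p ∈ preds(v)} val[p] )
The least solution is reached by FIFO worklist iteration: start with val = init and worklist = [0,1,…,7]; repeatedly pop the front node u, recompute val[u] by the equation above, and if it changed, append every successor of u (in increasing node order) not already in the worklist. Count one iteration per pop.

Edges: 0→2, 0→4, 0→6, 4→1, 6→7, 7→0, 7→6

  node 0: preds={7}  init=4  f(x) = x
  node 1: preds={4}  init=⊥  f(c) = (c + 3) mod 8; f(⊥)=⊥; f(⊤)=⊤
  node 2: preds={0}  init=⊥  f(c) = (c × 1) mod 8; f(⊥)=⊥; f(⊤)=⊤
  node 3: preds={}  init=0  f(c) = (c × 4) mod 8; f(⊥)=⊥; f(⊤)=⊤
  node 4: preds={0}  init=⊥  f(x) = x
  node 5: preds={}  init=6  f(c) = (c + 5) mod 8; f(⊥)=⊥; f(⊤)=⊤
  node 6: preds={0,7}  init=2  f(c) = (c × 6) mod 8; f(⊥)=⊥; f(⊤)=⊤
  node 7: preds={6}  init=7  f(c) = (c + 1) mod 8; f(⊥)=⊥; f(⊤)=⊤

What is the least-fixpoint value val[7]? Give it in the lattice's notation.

⊤

Trace (11 dequeues):
  [1] u=0 | in 7 | out ⊤ | prev 4 | push {}
  [2] u=1 | in ⊥ | out ⊥ | ==
  [3] u=2 | in ⊤ | out ⊤ | prev ⊥ | push {}
  [4] u=3 | in ⊥ | out 0 | ==
  [5] u=4 | in ⊤ | out ⊤ | prev ⊥ | push {1}
  [6] u=5 | in ⊥ | out 6 | ==
  [7] u=6 | in ⊤ | out ⊤ | prev 2 | push {}
  [8] u=7 | in ⊤ | out ⊤ | prev 7 | push {0,6}
  [9] u=1 | in ⊤ | out ⊤ | prev ⊥ | push {}
  [10] u=0 | in ⊤ | out ⊤ | ==
  [11] u=6 | in ⊤ | out ⊤ | ==

Converged values:
  [0] ⊤
  [1] ⊤
  [2] ⊤
  [3] 0
  [4] ⊤
  [5] 6
  [6] ⊤
  [7] ⊤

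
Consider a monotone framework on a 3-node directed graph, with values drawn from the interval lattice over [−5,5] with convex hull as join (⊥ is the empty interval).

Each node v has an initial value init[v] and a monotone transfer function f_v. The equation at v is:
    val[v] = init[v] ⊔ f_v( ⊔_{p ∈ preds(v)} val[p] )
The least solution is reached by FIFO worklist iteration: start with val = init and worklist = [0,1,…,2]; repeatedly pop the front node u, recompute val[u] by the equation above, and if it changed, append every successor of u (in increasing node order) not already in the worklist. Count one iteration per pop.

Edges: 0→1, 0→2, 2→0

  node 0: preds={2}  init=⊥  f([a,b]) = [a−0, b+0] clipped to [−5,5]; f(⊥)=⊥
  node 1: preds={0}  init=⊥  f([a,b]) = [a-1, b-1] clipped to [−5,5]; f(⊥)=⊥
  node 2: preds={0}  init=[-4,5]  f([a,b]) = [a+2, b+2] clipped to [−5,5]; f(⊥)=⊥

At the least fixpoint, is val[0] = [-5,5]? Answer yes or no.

Iteration log — 3 steps:
  step 1. node 0  ⊔preds=[-4,5]  new=[-4,5]  old=⊥  +wl: 
  step 2. node 1  ⊔preds=[-4,5]  new=[-5,4]  old=⊥  +wl: 
  step 3. node 2  ⊔preds=[-4,5]  new=[-4,5]  stable

Least fixpoint reached:
  node 0: [-4,5]
  node 1: [-5,4]
  node 2: [-4,5]

no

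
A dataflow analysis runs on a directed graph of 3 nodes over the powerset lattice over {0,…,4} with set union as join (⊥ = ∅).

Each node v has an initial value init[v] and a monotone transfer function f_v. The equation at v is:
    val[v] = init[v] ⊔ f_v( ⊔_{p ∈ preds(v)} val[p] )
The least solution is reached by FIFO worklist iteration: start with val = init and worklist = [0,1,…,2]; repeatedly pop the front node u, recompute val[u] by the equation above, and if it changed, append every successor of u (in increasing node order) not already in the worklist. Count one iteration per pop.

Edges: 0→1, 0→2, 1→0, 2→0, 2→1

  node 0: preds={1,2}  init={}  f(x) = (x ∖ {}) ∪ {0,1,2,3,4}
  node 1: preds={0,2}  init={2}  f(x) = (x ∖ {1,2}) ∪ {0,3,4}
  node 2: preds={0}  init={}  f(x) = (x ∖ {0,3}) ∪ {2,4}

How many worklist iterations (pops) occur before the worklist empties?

5

Iteration log — 5 steps:
  step 1. node 0  ⊔preds={2}  new={0,1,2,3,4}  old={}  +wl: 
  step 2. node 1  ⊔preds={0,1,2,3,4}  new={0,2,3,4}  old={2}  +wl: 0
  step 3. node 2  ⊔preds={0,1,2,3,4}  new={1,2,4}  old={}  +wl: 1
  step 4. node 0  ⊔preds={0,1,2,3,4}  new={0,1,2,3,4}  stable
  step 5. node 1  ⊔preds={0,1,2,3,4}  new={0,2,3,4}  stable

Least fixpoint reached:
  node 0: {0,1,2,3,4}
  node 1: {0,2,3,4}
  node 2: {1,2,4}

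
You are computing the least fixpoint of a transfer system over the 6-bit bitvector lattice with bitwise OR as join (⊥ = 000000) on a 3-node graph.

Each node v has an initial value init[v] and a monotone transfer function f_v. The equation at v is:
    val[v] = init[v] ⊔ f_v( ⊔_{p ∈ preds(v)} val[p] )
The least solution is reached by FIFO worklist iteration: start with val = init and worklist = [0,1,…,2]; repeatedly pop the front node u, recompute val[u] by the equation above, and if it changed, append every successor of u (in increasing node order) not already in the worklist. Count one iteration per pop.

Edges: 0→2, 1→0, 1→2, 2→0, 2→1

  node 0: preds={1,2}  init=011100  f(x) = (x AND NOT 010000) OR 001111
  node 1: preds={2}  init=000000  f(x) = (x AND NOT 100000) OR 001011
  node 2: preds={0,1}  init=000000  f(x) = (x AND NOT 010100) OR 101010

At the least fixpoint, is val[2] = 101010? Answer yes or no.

Worklist (6 pops):
  #1 pop 0: in=000000 → 011111 (was 011100); enqueue []
  #2 pop 1: in=000000 → 001011 (was 000000); enqueue [0]
  #3 pop 2: in=011111 → 101011 (was 000000); enqueue [1]
  #4 pop 0: in=101011 → 111111 (was 011111); enqueue [2]
  #5 pop 1: in=101011 → 001011 (no change)
  #6 pop 2: in=111111 → 101011 (no change)

Fixpoint:
  val[0] = 111111
  val[1] = 001011
  val[2] = 101011

no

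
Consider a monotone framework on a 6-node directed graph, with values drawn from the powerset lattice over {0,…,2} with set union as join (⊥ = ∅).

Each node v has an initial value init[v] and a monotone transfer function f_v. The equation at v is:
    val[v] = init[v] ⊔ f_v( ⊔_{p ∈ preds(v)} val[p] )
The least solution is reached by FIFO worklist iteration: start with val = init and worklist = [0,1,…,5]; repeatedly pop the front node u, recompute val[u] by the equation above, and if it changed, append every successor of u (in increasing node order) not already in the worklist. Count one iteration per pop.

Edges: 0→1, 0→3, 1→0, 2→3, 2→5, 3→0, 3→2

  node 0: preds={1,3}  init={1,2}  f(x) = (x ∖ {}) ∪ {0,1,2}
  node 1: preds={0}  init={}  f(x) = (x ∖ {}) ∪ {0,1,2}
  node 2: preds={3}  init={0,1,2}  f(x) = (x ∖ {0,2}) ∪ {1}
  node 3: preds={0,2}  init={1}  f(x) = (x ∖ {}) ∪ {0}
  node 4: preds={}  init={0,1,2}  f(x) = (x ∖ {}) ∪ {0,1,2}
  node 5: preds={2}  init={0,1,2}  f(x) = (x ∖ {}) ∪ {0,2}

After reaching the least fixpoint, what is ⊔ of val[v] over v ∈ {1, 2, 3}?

Iteration log — 8 steps:
  step 1. node 0  ⊔preds={1}  new={0,1,2}  old={1,2}  +wl: 
  step 2. node 1  ⊔preds={0,1,2}  new={0,1,2}  old={}  +wl: 0
  step 3. node 2  ⊔preds={1}  new={0,1,2}  stable
  step 4. node 3  ⊔preds={0,1,2}  new={0,1,2}  old={1}  +wl: 2
  step 5. node 4  ⊔preds={}  new={0,1,2}  stable
  step 6. node 5  ⊔preds={0,1,2}  new={0,1,2}  stable
  step 7. node 0  ⊔preds={0,1,2}  new={0,1,2}  stable
  step 8. node 2  ⊔preds={0,1,2}  new={0,1,2}  stable

Least fixpoint reached:
  node 0: {0,1,2}
  node 1: {0,1,2}
  node 2: {0,1,2}
  node 3: {0,1,2}
  node 4: {0,1,2}
  node 5: {0,1,2}

{0,1,2}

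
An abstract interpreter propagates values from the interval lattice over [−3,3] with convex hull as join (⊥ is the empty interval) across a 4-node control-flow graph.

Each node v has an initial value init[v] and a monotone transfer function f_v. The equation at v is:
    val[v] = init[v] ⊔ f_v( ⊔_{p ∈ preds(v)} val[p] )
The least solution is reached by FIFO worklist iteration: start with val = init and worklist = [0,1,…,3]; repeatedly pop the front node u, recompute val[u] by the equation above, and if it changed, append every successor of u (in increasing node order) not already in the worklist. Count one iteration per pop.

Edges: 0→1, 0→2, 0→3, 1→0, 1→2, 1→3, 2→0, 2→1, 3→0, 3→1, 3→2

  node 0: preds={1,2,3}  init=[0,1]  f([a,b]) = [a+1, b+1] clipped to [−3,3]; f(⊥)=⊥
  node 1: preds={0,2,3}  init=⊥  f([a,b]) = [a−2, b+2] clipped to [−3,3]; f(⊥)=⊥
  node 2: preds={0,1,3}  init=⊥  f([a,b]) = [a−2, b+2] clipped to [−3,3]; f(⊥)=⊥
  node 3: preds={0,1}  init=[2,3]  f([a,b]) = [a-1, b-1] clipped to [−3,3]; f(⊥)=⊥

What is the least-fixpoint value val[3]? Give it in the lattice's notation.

[-3,3]

Iteration log — 9 steps:
  step 1. node 0  ⊔preds=[2,3]  new=[0,3]  old=[0,1]  +wl: 
  step 2. node 1  ⊔preds=[0,3]  new=[-2,3]  old=⊥  +wl: 0
  step 3. node 2  ⊔preds=[-2,3]  new=[-3,3]  old=⊥  +wl: 1
  step 4. node 3  ⊔preds=[-2,3]  new=[-3,3]  old=[2,3]  +wl: 2
  step 5. node 0  ⊔preds=[-3,3]  new=[-2,3]  old=[0,3]  +wl: 3
  step 6. node 1  ⊔preds=[-3,3]  new=[-3,3]  old=[-2,3]  +wl: 0
  step 7. node 2  ⊔preds=[-3,3]  new=[-3,3]  stable
  step 8. node 3  ⊔preds=[-3,3]  new=[-3,3]  stable
  step 9. node 0  ⊔preds=[-3,3]  new=[-2,3]  stable

Least fixpoint reached:
  node 0: [-2,3]
  node 1: [-3,3]
  node 2: [-3,3]
  node 3: [-3,3]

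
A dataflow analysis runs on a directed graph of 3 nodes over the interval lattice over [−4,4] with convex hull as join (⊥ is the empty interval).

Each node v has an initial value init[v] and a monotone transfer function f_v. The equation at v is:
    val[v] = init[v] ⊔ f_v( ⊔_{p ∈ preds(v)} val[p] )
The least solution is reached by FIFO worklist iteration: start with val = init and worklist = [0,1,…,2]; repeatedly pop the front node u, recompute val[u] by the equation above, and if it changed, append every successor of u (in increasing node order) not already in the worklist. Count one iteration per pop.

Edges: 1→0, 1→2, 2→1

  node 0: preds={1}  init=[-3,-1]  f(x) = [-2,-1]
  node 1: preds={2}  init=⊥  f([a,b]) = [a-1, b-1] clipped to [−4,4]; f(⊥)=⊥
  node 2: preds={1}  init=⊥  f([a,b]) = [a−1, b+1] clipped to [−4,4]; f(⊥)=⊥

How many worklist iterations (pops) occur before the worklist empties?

Trace (3 dequeues):
  [1] u=0 | in ⊥ | out [-3,-1] | ==
  [2] u=1 | in ⊥ | out ⊥ | ==
  [3] u=2 | in ⊥ | out ⊥ | ==

Converged values:
  [0] [-3,-1]
  [1] ⊥
  [2] ⊥

3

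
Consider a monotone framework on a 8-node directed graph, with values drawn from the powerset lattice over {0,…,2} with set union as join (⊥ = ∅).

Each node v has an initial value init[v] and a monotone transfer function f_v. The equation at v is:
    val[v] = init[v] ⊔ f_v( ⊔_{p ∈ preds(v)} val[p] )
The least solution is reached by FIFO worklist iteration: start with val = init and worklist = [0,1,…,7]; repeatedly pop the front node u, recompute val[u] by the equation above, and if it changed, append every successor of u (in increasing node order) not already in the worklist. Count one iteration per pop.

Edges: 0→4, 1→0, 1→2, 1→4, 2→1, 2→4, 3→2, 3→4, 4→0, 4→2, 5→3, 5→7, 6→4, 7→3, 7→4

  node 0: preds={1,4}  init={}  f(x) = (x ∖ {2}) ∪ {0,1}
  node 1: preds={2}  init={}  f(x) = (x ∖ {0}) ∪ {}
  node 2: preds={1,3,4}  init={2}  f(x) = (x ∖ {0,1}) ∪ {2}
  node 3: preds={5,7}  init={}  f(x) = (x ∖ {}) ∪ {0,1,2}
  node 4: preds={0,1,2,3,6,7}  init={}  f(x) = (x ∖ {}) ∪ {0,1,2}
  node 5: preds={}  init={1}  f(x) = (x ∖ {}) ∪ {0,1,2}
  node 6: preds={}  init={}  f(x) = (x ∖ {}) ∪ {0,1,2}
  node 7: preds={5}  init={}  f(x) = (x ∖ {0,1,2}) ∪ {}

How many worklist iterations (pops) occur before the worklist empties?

12

Iteration log — 12 steps:
  step 1. node 0  ⊔preds={}  new={0,1}  old={}  +wl: 
  step 2. node 1  ⊔preds={2}  new={2}  old={}  +wl: 0
  step 3. node 2  ⊔preds={2}  new={2}  stable
  step 4. node 3  ⊔preds={1}  new={0,1,2}  old={}  +wl: 2
  step 5. node 4  ⊔preds={0,1,2}  new={0,1,2}  old={}  +wl: 
  step 6. node 5  ⊔preds={}  new={0,1,2}  old={1}  +wl: 3
  step 7. node 6  ⊔preds={}  new={0,1,2}  old={}  +wl: 4
  step 8. node 7  ⊔preds={0,1,2}  new={}  stable
  step 9. node 0  ⊔preds={0,1,2}  new={0,1}  stable
  step 10. node 2  ⊔preds={0,1,2}  new={2}  stable
  step 11. node 3  ⊔preds={0,1,2}  new={0,1,2}  stable
  step 12. node 4  ⊔preds={0,1,2}  new={0,1,2}  stable

Least fixpoint reached:
  node 0: {0,1}
  node 1: {2}
  node 2: {2}
  node 3: {0,1,2}
  node 4: {0,1,2}
  node 5: {0,1,2}
  node 6: {0,1,2}
  node 7: {}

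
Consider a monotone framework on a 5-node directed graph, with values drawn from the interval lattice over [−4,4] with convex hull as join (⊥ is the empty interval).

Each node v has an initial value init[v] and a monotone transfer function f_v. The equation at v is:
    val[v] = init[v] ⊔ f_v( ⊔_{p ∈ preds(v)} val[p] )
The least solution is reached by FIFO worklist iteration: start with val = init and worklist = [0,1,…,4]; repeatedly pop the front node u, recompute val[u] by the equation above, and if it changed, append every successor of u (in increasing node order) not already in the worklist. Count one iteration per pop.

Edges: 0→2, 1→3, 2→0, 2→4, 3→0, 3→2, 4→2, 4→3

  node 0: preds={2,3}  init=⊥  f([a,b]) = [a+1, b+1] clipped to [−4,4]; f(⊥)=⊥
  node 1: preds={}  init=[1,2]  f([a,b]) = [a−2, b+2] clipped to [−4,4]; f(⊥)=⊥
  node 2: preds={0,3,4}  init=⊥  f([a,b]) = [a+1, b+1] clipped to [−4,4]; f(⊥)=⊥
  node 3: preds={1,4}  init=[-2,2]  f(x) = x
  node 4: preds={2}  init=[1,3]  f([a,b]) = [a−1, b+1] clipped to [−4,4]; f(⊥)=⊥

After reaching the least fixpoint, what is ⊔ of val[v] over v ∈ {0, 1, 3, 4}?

Trace (10 dequeues):
  [1] u=0 | in [-2,2] | out [-1,3] | prev ⊥ | push {}
  [2] u=1 | in ⊥ | out [1,2] | ==
  [3] u=2 | in [-2,3] | out [-1,4] | prev ⊥ | push {0}
  [4] u=3 | in [1,3] | out [-2,3] | prev [-2,2] | push {2}
  [5] u=4 | in [-1,4] | out [-2,4] | prev [1,3] | push {3}
  [6] u=0 | in [-2,4] | out [-1,4] | prev [-1,3] | push {}
  [7] u=2 | in [-2,4] | out [-1,4] | ==
  [8] u=3 | in [-2,4] | out [-2,4] | prev [-2,3] | push {0,2}
  [9] u=0 | in [-2,4] | out [-1,4] | ==
  [10] u=2 | in [-2,4] | out [-1,4] | ==

Converged values:
  [0] [-1,4]
  [1] [1,2]
  [2] [-1,4]
  [3] [-2,4]
  [4] [-2,4]

[-2,4]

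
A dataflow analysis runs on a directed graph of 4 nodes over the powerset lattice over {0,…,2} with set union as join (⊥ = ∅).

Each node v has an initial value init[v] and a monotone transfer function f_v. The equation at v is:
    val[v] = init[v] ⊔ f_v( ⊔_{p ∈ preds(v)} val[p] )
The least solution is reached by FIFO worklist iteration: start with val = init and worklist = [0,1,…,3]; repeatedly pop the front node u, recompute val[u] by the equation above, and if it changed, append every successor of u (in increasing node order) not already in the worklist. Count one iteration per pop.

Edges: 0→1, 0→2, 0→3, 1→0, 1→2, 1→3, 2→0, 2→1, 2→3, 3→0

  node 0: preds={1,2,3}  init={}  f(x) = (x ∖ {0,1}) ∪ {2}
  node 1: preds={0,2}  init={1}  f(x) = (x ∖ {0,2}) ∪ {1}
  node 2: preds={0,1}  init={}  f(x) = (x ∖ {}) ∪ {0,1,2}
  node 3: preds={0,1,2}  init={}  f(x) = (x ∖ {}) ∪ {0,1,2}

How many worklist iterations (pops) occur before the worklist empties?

Worklist (6 pops):
  #1 pop 0: in={1} → {2} (was {}); enqueue []
  #2 pop 1: in={2} → {1} (no change)
  #3 pop 2: in={1,2} → {0,1,2} (was {}); enqueue [0,1]
  #4 pop 3: in={0,1,2} → {0,1,2} (was {}); enqueue []
  #5 pop 0: in={0,1,2} → {2} (no change)
  #6 pop 1: in={0,1,2} → {1} (no change)

Fixpoint:
  val[0] = {2}
  val[1] = {1}
  val[2] = {0,1,2}
  val[3] = {0,1,2}

6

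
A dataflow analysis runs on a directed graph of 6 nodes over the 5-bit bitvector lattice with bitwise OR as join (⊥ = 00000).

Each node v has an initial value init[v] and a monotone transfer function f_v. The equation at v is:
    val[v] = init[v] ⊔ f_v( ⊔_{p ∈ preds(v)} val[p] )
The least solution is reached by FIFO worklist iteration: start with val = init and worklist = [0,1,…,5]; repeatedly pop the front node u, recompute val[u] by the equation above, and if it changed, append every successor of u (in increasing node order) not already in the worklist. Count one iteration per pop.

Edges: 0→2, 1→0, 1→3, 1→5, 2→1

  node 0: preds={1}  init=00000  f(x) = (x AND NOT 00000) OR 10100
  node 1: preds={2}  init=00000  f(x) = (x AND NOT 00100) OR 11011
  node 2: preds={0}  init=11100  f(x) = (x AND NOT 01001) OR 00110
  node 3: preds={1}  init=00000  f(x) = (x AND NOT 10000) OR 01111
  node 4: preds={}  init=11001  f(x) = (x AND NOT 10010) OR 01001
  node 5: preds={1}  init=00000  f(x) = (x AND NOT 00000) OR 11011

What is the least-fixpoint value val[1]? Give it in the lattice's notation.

11011

Worklist (9 pops):
  #1 pop 0: in=00000 → 10100 (was 00000); enqueue []
  #2 pop 1: in=11100 → 11011 (was 00000); enqueue [0]
  #3 pop 2: in=10100 → 11110 (was 11100); enqueue [1]
  #4 pop 3: in=11011 → 01111 (was 00000); enqueue []
  #5 pop 4: in=00000 → 11001 (no change)
  #6 pop 5: in=11011 → 11011 (was 00000); enqueue []
  #7 pop 0: in=11011 → 11111 (was 10100); enqueue [2]
  #8 pop 1: in=11110 → 11011 (no change)
  #9 pop 2: in=11111 → 11110 (no change)

Fixpoint:
  val[0] = 11111
  val[1] = 11011
  val[2] = 11110
  val[3] = 01111
  val[4] = 11001
  val[5] = 11011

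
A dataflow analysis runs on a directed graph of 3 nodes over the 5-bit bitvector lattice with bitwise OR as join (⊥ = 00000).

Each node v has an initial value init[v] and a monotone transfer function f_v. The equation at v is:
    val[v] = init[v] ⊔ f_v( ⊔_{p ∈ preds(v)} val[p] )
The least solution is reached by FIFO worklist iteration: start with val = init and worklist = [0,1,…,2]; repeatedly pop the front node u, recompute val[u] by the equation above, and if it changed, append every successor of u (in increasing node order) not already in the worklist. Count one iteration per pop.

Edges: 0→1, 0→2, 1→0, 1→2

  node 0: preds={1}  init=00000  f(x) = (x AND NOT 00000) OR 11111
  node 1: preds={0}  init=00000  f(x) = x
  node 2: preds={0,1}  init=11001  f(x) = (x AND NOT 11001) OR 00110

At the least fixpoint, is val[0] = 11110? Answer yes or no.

no

Trace (4 dequeues):
  [1] u=0 | in 00000 | out 11111 | prev 00000 | push {}
  [2] u=1 | in 11111 | out 11111 | prev 00000 | push {0}
  [3] u=2 | in 11111 | out 11111 | prev 11001 | push {}
  [4] u=0 | in 11111 | out 11111 | ==

Converged values:
  [0] 11111
  [1] 11111
  [2] 11111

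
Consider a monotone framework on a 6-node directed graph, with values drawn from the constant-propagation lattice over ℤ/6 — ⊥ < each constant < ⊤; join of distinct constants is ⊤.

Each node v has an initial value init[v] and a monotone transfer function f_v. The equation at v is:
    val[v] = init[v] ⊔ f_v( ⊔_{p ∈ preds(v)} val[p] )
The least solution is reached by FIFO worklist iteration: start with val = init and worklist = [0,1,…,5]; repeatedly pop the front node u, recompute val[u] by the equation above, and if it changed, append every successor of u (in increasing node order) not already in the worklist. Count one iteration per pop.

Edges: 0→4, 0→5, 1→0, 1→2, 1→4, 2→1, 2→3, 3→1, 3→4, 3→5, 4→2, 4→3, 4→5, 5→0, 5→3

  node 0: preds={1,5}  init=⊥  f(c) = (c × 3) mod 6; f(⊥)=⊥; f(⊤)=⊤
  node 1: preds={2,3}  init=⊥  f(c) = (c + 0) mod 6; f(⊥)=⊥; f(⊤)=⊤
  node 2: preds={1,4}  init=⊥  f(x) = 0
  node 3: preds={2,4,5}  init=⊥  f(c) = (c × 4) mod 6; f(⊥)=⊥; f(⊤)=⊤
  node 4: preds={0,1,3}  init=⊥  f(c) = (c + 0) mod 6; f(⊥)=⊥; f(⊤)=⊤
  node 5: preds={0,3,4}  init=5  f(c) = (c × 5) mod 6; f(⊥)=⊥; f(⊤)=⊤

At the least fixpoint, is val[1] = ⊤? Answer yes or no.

yes

Iteration log — 12 steps:
  step 1. node 0  ⊔preds=5  new=3  old=⊥  +wl: 
  step 2. node 1  ⊔preds=⊥  new=⊥  stable
  step 3. node 2  ⊔preds=⊥  new=0  old=⊥  +wl: 1
  step 4. node 3  ⊔preds=⊤  new=⊤  old=⊥  +wl: 
  step 5. node 4  ⊔preds=⊤  new=⊤  old=⊥  +wl: 2,3
  step 6. node 5  ⊔preds=⊤  new=⊤  old=5  +wl: 0
  step 7. node 1  ⊔preds=⊤  new=⊤  old=⊥  +wl: 4
  step 8. node 2  ⊔preds=⊤  new=0  stable
  step 9. node 3  ⊔preds=⊤  new=⊤  stable
  step 10. node 0  ⊔preds=⊤  new=⊤  old=3  +wl: 5
  step 11. node 4  ⊔preds=⊤  new=⊤  stable
  step 12. node 5  ⊔preds=⊤  new=⊤  stable

Least fixpoint reached:
  node 0: ⊤
  node 1: ⊤
  node 2: 0
  node 3: ⊤
  node 4: ⊤
  node 5: ⊤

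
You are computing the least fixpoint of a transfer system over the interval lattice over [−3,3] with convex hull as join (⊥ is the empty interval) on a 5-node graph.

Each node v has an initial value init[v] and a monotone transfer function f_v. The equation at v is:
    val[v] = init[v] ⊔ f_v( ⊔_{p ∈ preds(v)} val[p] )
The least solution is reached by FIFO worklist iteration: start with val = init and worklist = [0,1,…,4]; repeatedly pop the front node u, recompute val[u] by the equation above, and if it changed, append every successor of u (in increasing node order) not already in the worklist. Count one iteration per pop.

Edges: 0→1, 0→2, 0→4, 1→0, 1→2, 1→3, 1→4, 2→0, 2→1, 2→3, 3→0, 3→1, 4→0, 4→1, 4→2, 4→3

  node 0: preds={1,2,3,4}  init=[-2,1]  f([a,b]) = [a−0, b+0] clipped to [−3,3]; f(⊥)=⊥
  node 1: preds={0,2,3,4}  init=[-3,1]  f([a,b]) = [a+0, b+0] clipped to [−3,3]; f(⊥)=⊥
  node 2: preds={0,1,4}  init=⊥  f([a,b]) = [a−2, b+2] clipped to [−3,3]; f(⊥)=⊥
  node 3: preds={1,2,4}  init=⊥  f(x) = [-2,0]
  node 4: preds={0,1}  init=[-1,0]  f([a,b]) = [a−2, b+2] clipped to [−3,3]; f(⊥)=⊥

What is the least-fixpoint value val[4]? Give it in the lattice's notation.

[-3,3]

Worklist (11 pops):
  #1 pop 0: in=[-3,1] → [-3,1] (was [-2,1]); enqueue []
  #2 pop 1: in=[-3,1] → [-3,1] (no change)
  #3 pop 2: in=[-3,1] → [-3,3] (was ⊥); enqueue [0,1]
  #4 pop 3: in=[-3,3] → [-2,0] (was ⊥); enqueue []
  #5 pop 4: in=[-3,1] → [-3,3] (was [-1,0]); enqueue [2,3]
  #6 pop 0: in=[-3,3] → [-3,3] (was [-3,1]); enqueue [4]
  #7 pop 1: in=[-3,3] → [-3,3] (was [-3,1]); enqueue [0]
  #8 pop 2: in=[-3,3] → [-3,3] (no change)
  #9 pop 3: in=[-3,3] → [-2,0] (no change)
  #10 pop 4: in=[-3,3] → [-3,3] (no change)
  #11 pop 0: in=[-3,3] → [-3,3] (no change)

Fixpoint:
  val[0] = [-3,3]
  val[1] = [-3,3]
  val[2] = [-3,3]
  val[3] = [-2,0]
  val[4] = [-3,3]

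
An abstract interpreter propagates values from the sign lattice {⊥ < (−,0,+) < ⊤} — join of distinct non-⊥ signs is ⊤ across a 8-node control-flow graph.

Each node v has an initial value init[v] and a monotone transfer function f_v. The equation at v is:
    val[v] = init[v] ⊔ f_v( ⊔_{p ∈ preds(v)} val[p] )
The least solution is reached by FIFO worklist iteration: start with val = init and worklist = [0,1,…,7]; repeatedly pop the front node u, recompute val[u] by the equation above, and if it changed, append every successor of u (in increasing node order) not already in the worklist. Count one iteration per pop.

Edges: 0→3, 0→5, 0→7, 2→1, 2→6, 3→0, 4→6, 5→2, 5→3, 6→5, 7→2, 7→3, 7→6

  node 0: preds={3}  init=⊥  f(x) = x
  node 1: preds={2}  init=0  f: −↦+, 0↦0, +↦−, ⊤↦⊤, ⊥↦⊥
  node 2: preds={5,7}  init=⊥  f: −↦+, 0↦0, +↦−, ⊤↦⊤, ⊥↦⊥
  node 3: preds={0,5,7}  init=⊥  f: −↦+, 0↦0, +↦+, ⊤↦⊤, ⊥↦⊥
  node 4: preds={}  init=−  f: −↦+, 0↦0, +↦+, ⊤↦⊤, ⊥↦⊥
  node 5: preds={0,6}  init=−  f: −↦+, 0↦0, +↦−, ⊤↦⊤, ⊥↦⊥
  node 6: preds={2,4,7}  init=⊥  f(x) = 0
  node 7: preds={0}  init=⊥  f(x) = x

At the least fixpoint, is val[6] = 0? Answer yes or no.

yes

Iteration log — 23 steps:
  step 1. node 0  ⊔preds=⊥  new=⊥  stable
  step 2. node 1  ⊔preds=⊥  new=0  stable
  step 3. node 2  ⊔preds=−  new=+  old=⊥  +wl: 1
  step 4. node 3  ⊔preds=−  new=+  old=⊥  +wl: 0
  step 5. node 4  ⊔preds=⊥  new=−  stable
  step 6. node 5  ⊔preds=⊥  new=−  stable
  step 7. node 6  ⊔preds=⊤  new=0  old=⊥  +wl: 5
  step 8. node 7  ⊔preds=⊥  new=⊥  stable
  step 9. node 1  ⊔preds=+  new=⊤  old=0  +wl: 
  step 10. node 0  ⊔preds=+  new=+  old=⊥  +wl: 3,7
  step 11. node 5  ⊔preds=⊤  new=⊤  old=−  +wl: 2
  step 12. node 3  ⊔preds=⊤  new=⊤  old=+  +wl: 0
  step 13. node 7  ⊔preds=+  new=+  old=⊥  +wl: 3,6
  step 14. node 2  ⊔preds=⊤  new=⊤  old=+  +wl: 1
  step 15. node 0  ⊔preds=⊤  new=⊤  old=+  +wl: 5,7
  step 16. node 3  ⊔preds=⊤  new=⊤  stable
  step 17. node 6  ⊔preds=⊤  new=0  stable
  step 18. node 1  ⊔preds=⊤  new=⊤  stable
  step 19. node 5  ⊔preds=⊤  new=⊤  stable
  step 20. node 7  ⊔preds=⊤  new=⊤  old=+  +wl: 2,3,6
  step 21. node 2  ⊔preds=⊤  new=⊤  stable
  step 22. node 3  ⊔preds=⊤  new=⊤  stable
  step 23. node 6  ⊔preds=⊤  new=0  stable

Least fixpoint reached:
  node 0: ⊤
  node 1: ⊤
  node 2: ⊤
  node 3: ⊤
  node 4: −
  node 5: ⊤
  node 6: 0
  node 7: ⊤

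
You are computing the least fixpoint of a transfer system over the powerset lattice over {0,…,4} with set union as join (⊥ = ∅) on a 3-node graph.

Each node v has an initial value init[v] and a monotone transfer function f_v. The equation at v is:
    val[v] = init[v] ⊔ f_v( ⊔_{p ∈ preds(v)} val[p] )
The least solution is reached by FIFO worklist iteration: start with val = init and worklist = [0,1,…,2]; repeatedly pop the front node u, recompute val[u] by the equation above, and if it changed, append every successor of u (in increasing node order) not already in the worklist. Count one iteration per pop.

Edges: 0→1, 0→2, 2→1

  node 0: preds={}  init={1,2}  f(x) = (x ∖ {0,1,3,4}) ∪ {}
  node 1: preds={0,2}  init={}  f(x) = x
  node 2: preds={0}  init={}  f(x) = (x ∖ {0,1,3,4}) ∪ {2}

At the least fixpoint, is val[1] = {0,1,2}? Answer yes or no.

Worklist (4 pops):
  #1 pop 0: in={} → {1,2} (no change)
  #2 pop 1: in={1,2} → {1,2} (was {}); enqueue []
  #3 pop 2: in={1,2} → {2} (was {}); enqueue [1]
  #4 pop 1: in={1,2} → {1,2} (no change)

Fixpoint:
  val[0] = {1,2}
  val[1] = {1,2}
  val[2] = {2}

no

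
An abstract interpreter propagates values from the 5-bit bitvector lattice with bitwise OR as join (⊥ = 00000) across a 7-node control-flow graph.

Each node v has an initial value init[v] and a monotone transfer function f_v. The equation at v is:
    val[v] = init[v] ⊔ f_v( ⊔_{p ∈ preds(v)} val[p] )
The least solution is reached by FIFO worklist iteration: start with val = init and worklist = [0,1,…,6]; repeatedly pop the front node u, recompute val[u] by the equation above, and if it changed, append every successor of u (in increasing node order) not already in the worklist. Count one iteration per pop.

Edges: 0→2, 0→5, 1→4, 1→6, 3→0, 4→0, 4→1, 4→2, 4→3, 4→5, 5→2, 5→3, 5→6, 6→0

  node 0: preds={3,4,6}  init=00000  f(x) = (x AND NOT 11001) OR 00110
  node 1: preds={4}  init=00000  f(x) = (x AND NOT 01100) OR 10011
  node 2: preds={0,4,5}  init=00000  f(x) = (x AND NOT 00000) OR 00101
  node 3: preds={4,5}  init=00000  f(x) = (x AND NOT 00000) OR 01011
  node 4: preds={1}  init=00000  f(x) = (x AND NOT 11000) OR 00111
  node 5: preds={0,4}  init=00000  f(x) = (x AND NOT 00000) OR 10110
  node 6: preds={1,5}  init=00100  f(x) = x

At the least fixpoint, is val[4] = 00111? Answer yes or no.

yes

Iteration log — 12 steps:
  step 1. node 0  ⊔preds=00100  new=00110  old=00000  +wl: 
  step 2. node 1  ⊔preds=00000  new=10011  old=00000  +wl: 
  step 3. node 2  ⊔preds=00110  new=00111  old=00000  +wl: 
  step 4. node 3  ⊔preds=00000  new=01011  old=00000  +wl: 0
  step 5. node 4  ⊔preds=10011  new=00111  old=00000  +wl: 1,2,3
  step 6. node 5  ⊔preds=00111  new=10111  old=00000  +wl: 
  step 7. node 6  ⊔preds=10111  new=10111  old=00100  +wl: 
  step 8. node 0  ⊔preds=11111  new=00110  stable
  step 9. node 1  ⊔preds=00111  new=10011  stable
  step 10. node 2  ⊔preds=10111  new=10111  old=00111  +wl: 
  step 11. node 3  ⊔preds=10111  new=11111  old=01011  +wl: 0
  step 12. node 0  ⊔preds=11111  new=00110  stable

Least fixpoint reached:
  node 0: 00110
  node 1: 10011
  node 2: 10111
  node 3: 11111
  node 4: 00111
  node 5: 10111
  node 6: 10111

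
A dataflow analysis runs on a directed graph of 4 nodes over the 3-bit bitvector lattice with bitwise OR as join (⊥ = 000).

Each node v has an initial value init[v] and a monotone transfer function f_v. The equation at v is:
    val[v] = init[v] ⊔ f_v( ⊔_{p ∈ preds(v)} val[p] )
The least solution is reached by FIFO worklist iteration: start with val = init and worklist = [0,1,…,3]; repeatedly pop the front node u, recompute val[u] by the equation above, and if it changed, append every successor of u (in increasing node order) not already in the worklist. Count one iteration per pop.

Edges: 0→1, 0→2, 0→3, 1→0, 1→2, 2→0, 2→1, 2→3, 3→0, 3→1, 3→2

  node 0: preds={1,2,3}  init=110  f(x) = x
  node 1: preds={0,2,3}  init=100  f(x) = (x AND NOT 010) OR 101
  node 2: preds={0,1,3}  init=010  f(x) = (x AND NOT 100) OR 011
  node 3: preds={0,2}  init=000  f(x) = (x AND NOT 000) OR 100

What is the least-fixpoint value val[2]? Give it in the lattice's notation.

011

Trace (8 dequeues):
  [1] u=0 | in 110 | out 110 | ==
  [2] u=1 | in 110 | out 101 | prev 100 | push {0}
  [3] u=2 | in 111 | out 011 | prev 010 | push {1}
  [4] u=3 | in 111 | out 111 | prev 000 | push {2}
  [5] u=0 | in 111 | out 111 | prev 110 | push {3}
  [6] u=1 | in 111 | out 101 | ==
  [7] u=2 | in 111 | out 011 | ==
  [8] u=3 | in 111 | out 111 | ==

Converged values:
  [0] 111
  [1] 101
  [2] 011
  [3] 111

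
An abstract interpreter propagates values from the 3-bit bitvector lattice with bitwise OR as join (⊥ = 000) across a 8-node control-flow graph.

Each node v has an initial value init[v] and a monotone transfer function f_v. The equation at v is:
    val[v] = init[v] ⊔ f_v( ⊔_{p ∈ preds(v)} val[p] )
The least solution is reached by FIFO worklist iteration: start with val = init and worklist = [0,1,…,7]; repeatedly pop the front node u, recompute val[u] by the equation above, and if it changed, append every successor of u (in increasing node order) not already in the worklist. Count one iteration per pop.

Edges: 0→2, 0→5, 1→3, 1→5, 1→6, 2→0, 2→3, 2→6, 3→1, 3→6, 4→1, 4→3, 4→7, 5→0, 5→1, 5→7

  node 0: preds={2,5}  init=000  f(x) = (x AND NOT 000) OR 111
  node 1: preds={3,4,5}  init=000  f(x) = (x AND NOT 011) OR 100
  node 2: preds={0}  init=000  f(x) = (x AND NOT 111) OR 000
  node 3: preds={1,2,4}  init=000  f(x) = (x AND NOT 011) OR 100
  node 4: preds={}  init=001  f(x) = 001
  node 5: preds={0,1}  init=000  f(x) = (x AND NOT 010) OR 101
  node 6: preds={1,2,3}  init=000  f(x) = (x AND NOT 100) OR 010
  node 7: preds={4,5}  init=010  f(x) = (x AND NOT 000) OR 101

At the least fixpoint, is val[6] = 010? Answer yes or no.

yes

Iteration log — 10 steps:
  step 1. node 0  ⊔preds=000  new=111  old=000  +wl: 
  step 2. node 1  ⊔preds=001  new=100  old=000  +wl: 
  step 3. node 2  ⊔preds=111  new=000  stable
  step 4. node 3  ⊔preds=101  new=100  old=000  +wl: 1
  step 5. node 4  ⊔preds=000  new=001  stable
  step 6. node 5  ⊔preds=111  new=101  old=000  +wl: 0
  step 7. node 6  ⊔preds=100  new=010  old=000  +wl: 
  step 8. node 7  ⊔preds=101  new=111  old=010  +wl: 
  step 9. node 1  ⊔preds=101  new=100  stable
  step 10. node 0  ⊔preds=101  new=111  stable

Least fixpoint reached:
  node 0: 111
  node 1: 100
  node 2: 000
  node 3: 100
  node 4: 001
  node 5: 101
  node 6: 010
  node 7: 111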